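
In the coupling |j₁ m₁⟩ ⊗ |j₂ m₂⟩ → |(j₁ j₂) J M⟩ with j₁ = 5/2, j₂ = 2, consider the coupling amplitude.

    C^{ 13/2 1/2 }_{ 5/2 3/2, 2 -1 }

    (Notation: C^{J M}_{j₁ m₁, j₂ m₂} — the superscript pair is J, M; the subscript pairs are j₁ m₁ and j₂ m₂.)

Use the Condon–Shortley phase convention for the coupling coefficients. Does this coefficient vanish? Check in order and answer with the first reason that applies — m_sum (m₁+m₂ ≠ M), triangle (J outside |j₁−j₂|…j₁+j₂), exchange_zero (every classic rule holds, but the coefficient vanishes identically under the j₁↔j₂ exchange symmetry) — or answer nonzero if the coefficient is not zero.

triangle

m-sum: m₁+m₂ = 3/2+(-1) = 1/2, M = 1/2  ✓
triangle: need |j₁−j₂| ≤ J ≤ j₁+j₂, i.e. J ∈ [1/2, 9/2]; J = 13/2 is outside ✗ ⇒ coefficient is 0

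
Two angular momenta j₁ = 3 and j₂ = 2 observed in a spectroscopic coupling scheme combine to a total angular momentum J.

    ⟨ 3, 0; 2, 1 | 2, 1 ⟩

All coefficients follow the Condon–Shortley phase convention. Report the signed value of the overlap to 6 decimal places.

triangle: 3!*3!*1!/8! = 36/40320
(j±m)!: 3!*3!*3!*1!*3!*1! = 1296
prefactor² = (2J+1)*Δ*N² = 81/14
  k=2: +1/(2!*1!*1!*1!*2!*0!) = 1/4
  k=3: −1/(3!*0!*0!*0!*3!*1!) = -1/36
Σ = 2/9  ⇒  CG² = 81/14*(2/9)² = 2/7
CG = +√(2/7) = +0.534522

+√(2/7) ≈ +0.534522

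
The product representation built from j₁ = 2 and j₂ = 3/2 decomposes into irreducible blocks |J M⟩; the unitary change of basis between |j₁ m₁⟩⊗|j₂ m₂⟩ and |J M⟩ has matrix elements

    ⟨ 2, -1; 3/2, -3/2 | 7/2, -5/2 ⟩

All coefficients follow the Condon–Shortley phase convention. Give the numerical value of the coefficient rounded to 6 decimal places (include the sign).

+√(4/7) ≈ +0.755929

triangle: 0!·4!·3!/8! = 144/40320
(j±m)!: 1!·3!·0!·3!·1!·6! = 25920
prefactor² = (2J+1)·Δ·N² = 5184/7
  k=0: +1/(0!·0!·3!·0!·1!·3!) = 1/36
Σ = 1/36  ⇒  CG² = 5184/7·(1/36)² = 4/7
CG = +√(4/7) = +0.755929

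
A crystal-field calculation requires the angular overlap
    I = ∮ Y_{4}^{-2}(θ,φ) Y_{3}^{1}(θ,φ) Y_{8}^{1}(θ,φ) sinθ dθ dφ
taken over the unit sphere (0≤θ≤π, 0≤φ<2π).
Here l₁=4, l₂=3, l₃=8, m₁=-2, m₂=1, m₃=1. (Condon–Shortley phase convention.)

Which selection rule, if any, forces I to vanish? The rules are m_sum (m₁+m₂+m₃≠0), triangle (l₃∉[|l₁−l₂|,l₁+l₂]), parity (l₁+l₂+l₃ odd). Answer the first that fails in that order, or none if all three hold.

Σmᵢ = 0  ✓
l₃∈[|l₁−l₂|,l₁+l₂]=[1,7] required, l₃=8 fails  ✗
Σlᵢ = 15 ⇒ odd

triangle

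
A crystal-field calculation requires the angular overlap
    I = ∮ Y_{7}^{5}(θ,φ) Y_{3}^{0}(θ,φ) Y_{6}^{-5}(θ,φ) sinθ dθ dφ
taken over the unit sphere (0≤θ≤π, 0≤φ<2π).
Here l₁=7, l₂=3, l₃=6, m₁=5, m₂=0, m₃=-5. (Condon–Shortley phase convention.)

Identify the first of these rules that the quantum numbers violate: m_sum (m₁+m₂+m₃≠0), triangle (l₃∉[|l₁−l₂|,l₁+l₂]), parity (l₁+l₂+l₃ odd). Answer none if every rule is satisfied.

azimuthal sum: 5 + 0 − 5 = 0  ✓
4 ≤ 6 ≤ 10 (triangle on l)  ✓
L = 7 + 3 + 6 = 16 (even)  ✓

none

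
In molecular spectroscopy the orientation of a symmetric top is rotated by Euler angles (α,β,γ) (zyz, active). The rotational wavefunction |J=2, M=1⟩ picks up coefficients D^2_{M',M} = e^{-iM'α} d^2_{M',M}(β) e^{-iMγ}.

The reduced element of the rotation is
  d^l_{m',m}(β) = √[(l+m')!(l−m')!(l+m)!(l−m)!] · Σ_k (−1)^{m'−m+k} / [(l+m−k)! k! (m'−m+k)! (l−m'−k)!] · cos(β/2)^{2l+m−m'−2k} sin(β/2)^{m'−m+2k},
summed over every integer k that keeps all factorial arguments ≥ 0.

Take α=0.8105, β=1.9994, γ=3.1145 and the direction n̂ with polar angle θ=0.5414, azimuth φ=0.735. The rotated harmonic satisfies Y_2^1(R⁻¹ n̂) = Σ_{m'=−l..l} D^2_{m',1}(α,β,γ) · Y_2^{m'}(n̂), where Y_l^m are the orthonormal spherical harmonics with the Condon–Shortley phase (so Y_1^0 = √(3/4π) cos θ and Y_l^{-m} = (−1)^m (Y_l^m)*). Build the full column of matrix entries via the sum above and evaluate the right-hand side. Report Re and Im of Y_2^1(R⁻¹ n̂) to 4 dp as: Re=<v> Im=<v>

Re=-0.0852 Im=-0.0057

Need the full column D^2_{m',1} for m'=−2..2 at α=0.8105, β=1.9994, γ=3.1145.
cos(β/2)=0.540555, sin(β/2)=0.841309
d^2_{-2,1}: single k=3 term ⇒ +0.643778;  D = +0.049712-0.641856i
d^2_{-1,1}: k∈[2..3] ⇒ +0.620457 -0.500982 = +0.119475;  D = -0.079959-0.088774i
d^2_{0,1}: k∈[1..2] ⇒ +0.325499 -0.788464 = -0.462964;  D = +0.462794+0.012541i
d^2_{1,1}: k∈[0..1] ⇒ +0.085380 -0.620457 = -0.535076;  D = +0.379109-0.377602i
d^2_{2,1}: single k=0 term ⇒ -0.265769;  D = -0.006142-0.265698i
Y_2^{m'}(θ=0.5414,φ=0.735) and Σ D·Y over m':
  (+0.0497-0.6419i)·(+0.0103-0.1021i)  (-0.0800-0.0888i)·(+0.2531-0.2288i)  (+0.4628+0.0125i)·(+0.3795+0.0000i)  (+0.3791-0.3776i)·(-0.2531-0.2288i)  (-0.0061-0.2657i)·(+0.0103+0.1021i)
Y_2^1(R⁻¹ n̂) = -0.085204-0.005650i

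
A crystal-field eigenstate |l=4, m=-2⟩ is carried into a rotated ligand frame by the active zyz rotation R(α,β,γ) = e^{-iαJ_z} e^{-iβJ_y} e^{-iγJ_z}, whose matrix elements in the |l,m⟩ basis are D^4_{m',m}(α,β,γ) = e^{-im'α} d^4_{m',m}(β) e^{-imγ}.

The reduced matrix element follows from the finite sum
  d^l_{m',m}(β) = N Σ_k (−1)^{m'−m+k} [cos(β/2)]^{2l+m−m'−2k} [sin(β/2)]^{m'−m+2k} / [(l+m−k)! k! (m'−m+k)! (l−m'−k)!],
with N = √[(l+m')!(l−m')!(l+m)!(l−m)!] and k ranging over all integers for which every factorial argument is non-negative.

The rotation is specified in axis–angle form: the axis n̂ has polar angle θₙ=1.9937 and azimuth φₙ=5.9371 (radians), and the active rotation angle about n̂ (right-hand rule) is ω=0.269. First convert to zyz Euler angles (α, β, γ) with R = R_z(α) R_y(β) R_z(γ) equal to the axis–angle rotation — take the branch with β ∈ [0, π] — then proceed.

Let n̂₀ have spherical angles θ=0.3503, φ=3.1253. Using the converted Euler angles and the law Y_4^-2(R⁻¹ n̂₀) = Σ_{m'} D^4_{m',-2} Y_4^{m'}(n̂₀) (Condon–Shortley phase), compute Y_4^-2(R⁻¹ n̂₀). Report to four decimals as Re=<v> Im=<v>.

Re=0.0694 Im=0.1822

Axis–angle → zyz. n̂ = (sinθₙcosφₙ, sinθₙsinφₙ, cosθₙ) = (+0.857833, -0.309333, -0.410410), ω = 0.2690.
R = I cosω + sinω [n̂]ₓ + (1−cosω) n̂n̂ᵀ gives
  R = [+0.990501, +0.099531, -0.094872; -0.118617, +0.967478, -0.223418; +0.069550, +0.232550, +0.970095]
β = atan2(√(R₁₃²+R₂₃²), R₃₃) = 0.245176; α = atan2(R₂₃, R₁₃) mod 2π = 4.310825; γ = atan2(R₃₂, −R₃₁) mod 2π = 1.861403
Need the full column D^4_{m',-2} for m'=−4..4 at α=4.3108, β=0.2452, γ=1.8614.
cos(β/2)=0.992495, sin(β/2)=0.122281
d^4_{-4,-2}: single k=2 term ⇒ +0.075626;  D = -0.039255+0.064640i
d^4_{-3,-2}: k∈[1..2] ⇒ +0.434034 -0.019765 = +0.414268;  D = -0.241876-0.336325i
d^4_{-2,-2}: k∈[0..2] ⇒ +0.941517 -0.171503 +0.003254 = +0.773268;  D = +0.754306-0.170194i
d^4_{-1,-2}: k∈[0..2] ⇒ -0.492148 +0.037353 -0.000378 = -0.455173;  D = +0.081333-0.447847i
d^4_{0,-2}: k∈[0..2] ⇒ +0.135585 -0.005488 +0.000031 = +0.130128;  D = -0.108761-0.071445i
d^4_{1,-2}: k∈[0..2] ⇒ -0.024902 +0.000567 -0.000002 = -0.024337;  D = -0.020249+0.013500i
d^4_{2,-2}: k∈[0..2] ⇒ +0.003254 -0.000040 +0.000000 = +0.003215;  D = +0.000596+0.003159i
d^4_{3,-2}: k∈[0..1] ⇒ -0.000300 +0.000002 = -0.000299;  D = +0.000292+0.000064i
d^4_{4,-2}: single k=0 term ⇒ +0.000017;  D = +0.000010-0.000014i
Y_4^{m'}(θ=0.3503,φ=3.1253) and Σ D·Y over m':
  (-0.0393+0.0646i)·(+0.0061+0.0004i)  (-0.2419-0.3363i)·(-0.0475-0.0023i)  (+0.7543-0.1702i)·(+0.2038+0.0066i)  (+0.0813-0.4478i)·(-0.4842-0.0079i)  (-0.1088-0.0714i)·(+0.3993+0.0000i)  (-0.0202+0.0135i)·(+0.4842-0.0079i)  (+0.0006+0.0032i)·(+0.2038-0.0066i)  (+0.0003+0.0001i)·(+0.0475-0.0023i)  (+0.0000-0.0000i)·(+0.0061-0.0004i)
Y_4^-2(R⁻¹ n̂) = +0.069405+0.182244i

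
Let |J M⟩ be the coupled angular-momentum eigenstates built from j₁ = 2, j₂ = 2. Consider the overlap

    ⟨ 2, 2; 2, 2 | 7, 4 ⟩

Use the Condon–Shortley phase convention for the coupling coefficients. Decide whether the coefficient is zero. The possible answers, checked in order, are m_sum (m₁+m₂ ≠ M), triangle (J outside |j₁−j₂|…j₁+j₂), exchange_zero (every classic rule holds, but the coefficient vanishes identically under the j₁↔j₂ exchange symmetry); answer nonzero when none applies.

m-sum: m₁+m₂ = 2+2 = 4, M = 4  ✓
triangle: need |j₁−j₂| ≤ J ≤ j₁+j₂, i.e. J ∈ [0, 4]; J = 7 is outside ✗ ⇒ coefficient is 0

triangle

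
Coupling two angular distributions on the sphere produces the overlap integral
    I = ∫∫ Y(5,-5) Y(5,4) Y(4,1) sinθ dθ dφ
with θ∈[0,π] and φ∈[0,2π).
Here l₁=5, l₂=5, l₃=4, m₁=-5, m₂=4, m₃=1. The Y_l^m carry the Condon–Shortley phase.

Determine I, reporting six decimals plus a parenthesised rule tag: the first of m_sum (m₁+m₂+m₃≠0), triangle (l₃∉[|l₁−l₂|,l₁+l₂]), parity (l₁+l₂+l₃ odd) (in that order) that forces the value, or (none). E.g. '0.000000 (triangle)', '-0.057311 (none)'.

0.184127 (none)

Rules hold: Σm=0, L=14 even, 0≤4≤10.
N = 11·11·9 = 1089
Δ = 6!·4!·4!/15! = 1/3153150
Racah Σ t=1..5: t=1:−1/69120 t=2:+1/1728 t=3:−1/576 t=4:+1/1728 t=5:−1/69120 = -7/11520
⇒ 3j(5 5 4; 0 0 0)² = 2/143, sgn -1
Racah Σ t=6..6: t=6:+1/103680 = 1/103680
⇒ 3j(5 5 4; -5 4 1)² = 4/143, sgn -1
4πI² = N·(3j₀)²·(3jₘ)² = 72/169
I = +1·√(0.426036/4π) = 0.18412721
No selection rule forces the value: the integral is nonzero (none).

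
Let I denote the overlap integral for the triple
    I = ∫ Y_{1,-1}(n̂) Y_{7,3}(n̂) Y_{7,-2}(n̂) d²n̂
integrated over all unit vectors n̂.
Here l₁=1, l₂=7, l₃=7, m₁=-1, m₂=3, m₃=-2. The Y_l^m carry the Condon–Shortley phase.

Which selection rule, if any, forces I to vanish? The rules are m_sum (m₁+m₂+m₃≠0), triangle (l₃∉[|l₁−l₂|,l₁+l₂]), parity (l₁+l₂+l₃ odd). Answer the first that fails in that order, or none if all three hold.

m₁+m₂+m₃ = -1 + 3 − 2 = 0  ✓
triangle: |1−7|=6 ≤ l₃=7 ≤ 1+7=8  ✓
parity: l₁+l₂+l₃ = 15 is odd  ✗

parity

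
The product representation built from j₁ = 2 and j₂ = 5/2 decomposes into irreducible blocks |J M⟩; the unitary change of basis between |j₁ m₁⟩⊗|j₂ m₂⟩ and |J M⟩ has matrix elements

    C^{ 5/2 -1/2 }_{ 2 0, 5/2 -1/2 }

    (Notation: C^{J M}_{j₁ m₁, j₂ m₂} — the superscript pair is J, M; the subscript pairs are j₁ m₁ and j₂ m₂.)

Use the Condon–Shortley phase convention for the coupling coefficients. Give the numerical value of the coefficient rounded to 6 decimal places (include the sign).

−√(8/35) = -0.478091

triangle: 2!·2!·3!/8! = 24/40320
(j±m)!: 2!·2!·2!·3!·2!·3! = 576
prefactor² = (2J+1)·Δ·N² = 72/35
  k=0: +1/(0!·2!·2!·2!·0!·1!) = 1/8
  k=1: −1/(1!·1!·1!·1!·1!·2!) = -1/2
  k=2: +1/(2!·0!·0!·0!·2!·3!) = 1/24
Σ = -1/3  ⇒  CG² = 72/35·(-1/3)² = 8/35
CG = −√(8/35) = -0.478091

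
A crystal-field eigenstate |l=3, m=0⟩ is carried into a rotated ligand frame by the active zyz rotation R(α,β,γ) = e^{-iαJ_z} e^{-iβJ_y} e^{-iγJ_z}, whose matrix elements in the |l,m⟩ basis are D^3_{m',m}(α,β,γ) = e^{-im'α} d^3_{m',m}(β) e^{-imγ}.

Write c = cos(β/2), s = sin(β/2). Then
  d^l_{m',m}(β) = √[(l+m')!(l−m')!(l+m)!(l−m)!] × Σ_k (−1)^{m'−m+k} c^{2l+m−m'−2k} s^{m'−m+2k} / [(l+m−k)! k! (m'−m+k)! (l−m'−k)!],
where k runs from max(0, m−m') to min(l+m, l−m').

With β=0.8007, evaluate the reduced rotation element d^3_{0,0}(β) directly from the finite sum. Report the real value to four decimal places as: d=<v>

d^3_{0,0}(β=0.8007) via the finite sum:
With c≡cos(β/2)=0.920925 and s≡sin(β/2)=0.389741, N=[6·6·6·6]^{1/2}=36.000000
k∈{0,1,2,3} keeps every argument non-negative
  k=0: (−1)^0·36.0000/(36)·0.9209^6·0.3897^0 = +0.610021
  k=1: (−1)^1·36.0000/(4)·0.9209^4·0.3897^2 = -0.983310
  k=2: (−1)^2·36.0000/(4)·0.9209^2·0.3897^4 = +0.176114
  k=3: (−1)^3·36.0000/(36)·0.9209^0·0.3897^6 = -0.003505
d^3_{0,0}(0.8007) = +0.610021 -0.983310 +0.176114 -0.003505 = -0.200680

d=-0.2007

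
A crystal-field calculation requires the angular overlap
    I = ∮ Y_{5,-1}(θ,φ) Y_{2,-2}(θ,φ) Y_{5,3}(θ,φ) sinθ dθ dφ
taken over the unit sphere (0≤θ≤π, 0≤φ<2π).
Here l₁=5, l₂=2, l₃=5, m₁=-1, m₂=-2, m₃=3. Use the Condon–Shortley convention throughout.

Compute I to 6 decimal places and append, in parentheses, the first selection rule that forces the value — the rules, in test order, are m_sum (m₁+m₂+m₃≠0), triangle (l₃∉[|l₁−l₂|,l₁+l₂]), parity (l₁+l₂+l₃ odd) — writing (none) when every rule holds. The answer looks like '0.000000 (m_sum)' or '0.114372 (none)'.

Checks pass: Σm=0; 12 even; l₃=5∈[3,7].
(2·5+1)(2·2+1)(2·5+1) = 605
Δ: 2! 8! 2! / 13! → 1/38610
sum: t=0:+1/2880 t=1:−1/576 t=2:+1/2880 = -1/960
3j²(5 2 5; 0 0 0) = Δ·Π!·Σ² = 10/429  (sign +1)
sum: t=0:+1/5760 = 1/5760
3j²(5 2 5; -1 -2 3) = Δ·Π!·Σ² = 56/2145  (sign +1)
combine: 4πI² = 605·10/429·56/2145 = 560/1521
take √, sign +1: I = 0.17116875
No selection rule forces the value: the integral is nonzero (none).

0.171169 (none)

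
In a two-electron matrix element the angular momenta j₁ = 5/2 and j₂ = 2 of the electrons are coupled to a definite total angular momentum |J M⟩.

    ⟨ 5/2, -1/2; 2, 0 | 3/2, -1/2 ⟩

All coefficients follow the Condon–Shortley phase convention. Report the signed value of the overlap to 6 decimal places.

+√(2/35) ≈ +0.239046

√[4·3!2!1!/7! · 2!3!2!2!1!2!] = √(32/35)
  +(−1)^1/∏(1,2,2,1,0,0)! = -1/4  (running -1/4)
  +(−1)^2/∏(2,1,1,0,1,1)! = 1/2  (running 1/4)
⟨..|..⟩ = √(32/35)·(1/4) = +0.239046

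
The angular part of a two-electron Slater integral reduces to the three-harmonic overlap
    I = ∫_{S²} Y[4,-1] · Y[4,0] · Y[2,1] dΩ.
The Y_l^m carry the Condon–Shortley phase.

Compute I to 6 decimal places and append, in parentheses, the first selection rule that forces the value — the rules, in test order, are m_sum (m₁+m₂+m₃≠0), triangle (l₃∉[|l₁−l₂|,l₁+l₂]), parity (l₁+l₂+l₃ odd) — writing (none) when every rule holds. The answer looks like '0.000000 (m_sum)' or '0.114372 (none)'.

-0.044869 (none)

Rules hold: Σm=0, L=10 even, 0≤2≤8.
N = 9·9·5 = 405
Δ = 6!·2!·2!/11! = 1/13860
Racah Σ t=2..4: t=2:+1/192 t=3:−1/36 t=4:+1/192 = -5/288
⇒ 3j(4 4 2; 0 0 0)² = 20/693, sgn -1
Racah Σ t=3..4: t=3:−1/72 t=4:+1/96 = -1/288
⇒ 3j(4 4 2; -1 0 1)² = 1/462, sgn +1
4πI² = N·(3j₀)²·(3jₘ)² = 150/5929
I = -1·√(0.0252994/4π) = -0.04486937
No selection rule forces the value: the integral is nonzero (none).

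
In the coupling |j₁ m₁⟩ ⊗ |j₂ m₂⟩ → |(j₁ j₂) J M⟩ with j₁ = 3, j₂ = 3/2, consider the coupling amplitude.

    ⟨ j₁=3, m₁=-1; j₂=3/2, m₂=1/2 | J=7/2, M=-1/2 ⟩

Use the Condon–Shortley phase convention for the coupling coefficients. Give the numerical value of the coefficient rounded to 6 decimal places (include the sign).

triangle: 1!*5!*2!/9! = 240/362880
(j±m)!: 2!*4!*2!*1!*3!*4! = 13824
prefactor² = (2J+1)*Δ*N² = 512/7
  k=0: +1/(0!*1!*4!*2!*1!*0!) = 1/48
  k=1: −1/(1!*0!*3!*1!*2!*1!) = -1/12
Σ = -1/16  ⇒  CG² = 512/7*(-1/16)² = 2/7
CG = −√(2/7) = -0.534522

-0.534522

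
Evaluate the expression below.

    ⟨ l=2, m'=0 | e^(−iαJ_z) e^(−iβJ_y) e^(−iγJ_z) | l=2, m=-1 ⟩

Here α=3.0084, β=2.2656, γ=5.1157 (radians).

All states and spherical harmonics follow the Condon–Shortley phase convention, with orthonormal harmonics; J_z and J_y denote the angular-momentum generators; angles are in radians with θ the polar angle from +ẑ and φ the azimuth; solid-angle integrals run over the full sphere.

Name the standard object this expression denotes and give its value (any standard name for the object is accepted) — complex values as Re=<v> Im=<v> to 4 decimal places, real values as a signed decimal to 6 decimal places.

This is a Wigner D-matrix element — the rotation-matrix element ⟨l m'| R(α,β,γ) |l m⟩ in the angular-momentum basis.
D^2_{0,-1}(3.0084,2.2656,5.1157) = e^{-i·0·3.0084}·d^2_{0,-1}(2.2656)·e^{-i·-1·5.1157}. Compute d first:
With c≡cos(β/2)=0.424126 and s≡sin(β/2)=0.905603, N=[2·2·1·6]^{1/2}=4.898979
The bounds max(0,m−m')=0 and min(l+m,l−m')=1 give 2 terms
  k=0: (−1)^1·4.8990/(2)·0.4241^3·0.9056^1 = -0.169238
  k=1: (−1)^2·4.8990/(2)·0.4241^1·0.9056^3 = +0.771586
d^2_{0,-1}(2.2656) = -0.169238 +0.771586 = +0.602348
D = (+1.000000+0.000000i)·(+0.602348)·(+0.392466-0.919767i) = +0.236401-0.554020i

Wigner D-matrix element, Re=0.2364 Im=-0.5540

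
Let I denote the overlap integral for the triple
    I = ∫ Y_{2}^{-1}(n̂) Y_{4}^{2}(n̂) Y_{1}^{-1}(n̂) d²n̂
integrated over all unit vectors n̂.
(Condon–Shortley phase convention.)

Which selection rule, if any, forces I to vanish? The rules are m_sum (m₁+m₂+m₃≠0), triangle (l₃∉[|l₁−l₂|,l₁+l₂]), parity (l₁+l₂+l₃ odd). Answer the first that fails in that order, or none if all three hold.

triangle

m₁+m₂+m₃ = -1 + 2 − 1 = 0  ✓
triangle: need |l₁−l₂| ≤ l₃ ≤ l₁+l₂ = [2,6]; l₃=1 is outside  ✗
parity: l₁+l₂+l₃ = 7 is odd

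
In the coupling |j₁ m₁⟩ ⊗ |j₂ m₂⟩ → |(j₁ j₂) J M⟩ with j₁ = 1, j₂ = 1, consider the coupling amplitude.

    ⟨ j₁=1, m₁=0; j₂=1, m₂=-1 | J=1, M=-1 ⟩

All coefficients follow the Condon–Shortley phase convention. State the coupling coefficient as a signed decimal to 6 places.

+√(1/2) ≈ +0.707107

√[3·1!1!1!/4! · 1!1!0!2!0!2!] = √(1/2)
  +(−1)^0/∏(0,1,1,0,0,1)! = 1  (running 1)
⟨..|..⟩ = √(1/2)·(1) = +0.707107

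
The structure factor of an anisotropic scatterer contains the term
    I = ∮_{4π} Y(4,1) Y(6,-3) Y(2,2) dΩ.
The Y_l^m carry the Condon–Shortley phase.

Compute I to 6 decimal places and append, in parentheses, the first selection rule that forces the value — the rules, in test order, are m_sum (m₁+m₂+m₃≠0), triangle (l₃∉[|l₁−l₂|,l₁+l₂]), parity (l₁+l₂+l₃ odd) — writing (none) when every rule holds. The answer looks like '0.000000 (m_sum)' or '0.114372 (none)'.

Rules hold: Σm=0, L=12 even, 2≤2≤10.
N = 9·13·5 = 585
Δ = 8!·0!·4!/13! = 1/6435
Racah Σ t=4..4: t=4:+1/2304 = 1/2304
⇒ 3j(4 6 2; 0 0 0)² = 5/143, sgn +1
Racah Σ t=3..3: t=3:−1/17280 = -1/17280
⇒ 3j(4 6 2; 1 -3 2)² = 14/715, sgn -1
4πI² = N·(3j₀)²·(3jₘ)² = 630/1573
I = -1·√(0.400509/4π) = -0.17852580
No selection rule forces the value: the integral is nonzero (none).

-0.178526 (none)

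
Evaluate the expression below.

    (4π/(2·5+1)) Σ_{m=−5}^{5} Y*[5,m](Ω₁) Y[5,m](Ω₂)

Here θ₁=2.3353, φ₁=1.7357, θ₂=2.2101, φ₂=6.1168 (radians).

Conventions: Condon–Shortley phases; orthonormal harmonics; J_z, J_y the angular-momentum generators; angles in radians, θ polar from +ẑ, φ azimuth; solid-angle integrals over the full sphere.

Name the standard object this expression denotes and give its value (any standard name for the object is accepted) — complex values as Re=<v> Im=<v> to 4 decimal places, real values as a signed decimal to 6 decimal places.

Legendre polynomial (addition theorem), +0.326482

This sum is the spherical-harmonic addition theorem: it equals the Legendre polynomial P_l(cos γ) of the angle γ between the two directions.
Summing Y*_{l m}(θ₁,φ₁)·Y_{l m}(θ₂,φ₂) over m ∈ [−5, 5]; prefactor 4π/(2·5+1) = 1.142397:
  m=-5: (-0.066731, 0.061704) × (0.104041, 0.114203) = (-0.013990, -0.001201)  (running Σ = (-0.013990, -0.001201))
  m=-4: (-0.217822, -0.168918) × (-0.285694, -0.224276) = (0.024346, 0.097111)  (running Σ = (0.010356, 0.095910))
  m=-3: (0.204505, -0.379095) × (0.345951, 0.188615) = (0.142252, -0.092576)  (running Σ = (0.152608, 0.003334))
  m=-2: (0.252829, 0.086546) × (-0.041808, -0.014450) = (-0.009320, -0.007272)  (running Σ = (0.143289, -0.003937))
  m=-1: (0.033660, -0.202266) × (-0.335244, -0.056300) = (-0.022672, 0.065914)  (running Σ = (0.120617, 0.061976))
  m=0: (0.329978, -0.000000) × (0.135019, 0.000000) = (0.044553, 0.000000)  (running Σ = (0.165170, 0.061976))
  m=1: (-0.033660, -0.202266) × (0.335244, -0.056300) = (-0.022672, -0.065914)  (running Σ = (0.142498, -0.003937))
  m=2: (0.252829, -0.086546) × (-0.041808, 0.014450) = (-0.009320, 0.007272)  (running Σ = (0.133178, 0.003334))
  m=3: (-0.204505, -0.379095) × (-0.345951, 0.188615) = (0.142252, 0.092576)  (running Σ = (0.275430, 0.095910))
  m=4: (-0.217822, 0.168918) × (-0.285694, 0.224276) = (0.024346, -0.097111)  (running Σ = (0.299776, -0.001201))
  m=5: (0.066731, 0.061704) × (-0.104041, 0.114203) = (-0.013990, 0.001201)  (running Σ = (0.285787, -0.000000))
Accumulated sum (0.285787, -0.000000); after 4π/(2l+1) scaling, (0.326482, -0.000000) ⇒ P_5 = 0.326482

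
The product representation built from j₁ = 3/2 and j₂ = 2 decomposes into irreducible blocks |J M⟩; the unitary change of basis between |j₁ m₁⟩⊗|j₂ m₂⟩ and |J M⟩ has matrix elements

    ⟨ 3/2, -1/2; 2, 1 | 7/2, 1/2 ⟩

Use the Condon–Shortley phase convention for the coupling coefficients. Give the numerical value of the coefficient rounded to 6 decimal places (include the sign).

triangle: 0!×3!×4!/8! = 144/40320
(j±m)!: 1!×2!×3!×1!×4!×3! = 1728
prefactor² = (2J+1)×Δ×N² = 1728/35
  k=0: +1/(0!×0!×2!×3!×1!×1!) = 1/12
Σ = 1/12  ⇒  CG² = 1728/35×(1/12)² = 12/35
CG = +√(12/35) = +0.585540

+√(12/35) = +0.585540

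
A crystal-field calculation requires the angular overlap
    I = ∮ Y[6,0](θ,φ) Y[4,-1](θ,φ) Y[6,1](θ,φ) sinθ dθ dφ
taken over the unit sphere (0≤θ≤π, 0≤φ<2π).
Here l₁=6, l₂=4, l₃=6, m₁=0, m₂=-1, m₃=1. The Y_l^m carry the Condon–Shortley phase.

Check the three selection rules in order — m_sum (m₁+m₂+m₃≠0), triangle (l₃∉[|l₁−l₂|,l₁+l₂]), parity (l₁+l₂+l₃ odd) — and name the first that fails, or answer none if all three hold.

none

azimuthal sum: 0 − 1 + 1 = 0  ✓
2 ≤ 6 ≤ 10 (triangle on l)  ✓
L = 6 + 4 + 6 = 16 (even)  ✓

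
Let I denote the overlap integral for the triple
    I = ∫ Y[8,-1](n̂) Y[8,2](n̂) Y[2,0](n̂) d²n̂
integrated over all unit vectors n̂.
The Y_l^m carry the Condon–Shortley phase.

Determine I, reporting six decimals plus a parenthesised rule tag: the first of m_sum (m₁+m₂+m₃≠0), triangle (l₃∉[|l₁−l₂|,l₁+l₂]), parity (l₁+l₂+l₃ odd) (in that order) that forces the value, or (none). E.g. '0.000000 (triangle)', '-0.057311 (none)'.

Σmᵢ = 1 ≠ 0, so the φ-integral vanishes; I = 0

0.000000 (m_sum)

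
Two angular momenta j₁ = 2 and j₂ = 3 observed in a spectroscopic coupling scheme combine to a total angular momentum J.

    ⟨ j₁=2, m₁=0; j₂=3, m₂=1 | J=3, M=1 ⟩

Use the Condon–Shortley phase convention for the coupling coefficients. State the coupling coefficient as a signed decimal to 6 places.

-0.387298  (= −√(3/20))

j₁+j₂−J=2  J+j₁−j₂=2  J−j₁+j₂=4  j₁+j₂+J+1=9
(j₁±m₁, j₂±m₂, J±M) = (2,2,4,2,4,2)
P² = 256/15
sum k=0..2:
  [0] +1/96 = 1/96
  [1] −1/6 = -1/6
  [2] +1/16 = 1/16
S = -3/32
C² = P²·S² = 3/20 ; C = -0.387298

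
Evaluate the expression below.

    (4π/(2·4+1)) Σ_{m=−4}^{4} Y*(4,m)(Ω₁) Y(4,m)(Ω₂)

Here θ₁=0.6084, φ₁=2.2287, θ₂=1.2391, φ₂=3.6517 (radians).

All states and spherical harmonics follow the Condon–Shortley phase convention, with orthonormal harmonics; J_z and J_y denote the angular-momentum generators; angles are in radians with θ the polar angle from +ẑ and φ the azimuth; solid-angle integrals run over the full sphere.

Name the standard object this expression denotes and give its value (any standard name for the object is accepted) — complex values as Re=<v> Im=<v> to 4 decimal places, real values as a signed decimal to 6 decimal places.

Legendre polynomial (addition theorem), -0.012716

This sum is the spherical-harmonic addition theorem: it equals the Legendre polynomial P_l(cos γ) of the angle γ between the two directions.
Term-by-term m-sum for l=4 (normalisation 4π/9 = 1.396263):
  term(m=-4) = 0.01387 + 0.00931j   from Y*(Ω₁)=-0.04122 + 0.02305j, Y(Ω₂)=-0.16005 - 0.31536j
  term(m=-3) = -0.02834 + 0.05968j   from Y*(Ω₁)=0.17641 + 0.07519j, Y(Ω₂)=-0.01394 + 0.34423j
  term(m=-2) = 0.02991 + 0.00911j   from Y*(Ω₁)=-0.10235 - 0.39267j, Y(Ω₂)=-0.04032 + 0.06567j
  term(m=-1) = -0.01841 + 0.12365j   from Y*(Ω₁)=-0.23244 + 0.30079j, Y(Ω₂)=0.28699 - 0.16057j
  term(m=+0) = -0.00316 + 0.00000j   from Y*(Ω₁)=-0.14090 + 0.00000j, Y(Ω₂)=0.02245 + 0.00000j
  term(m=+1) = -0.01841 - 0.12365j   from Y*(Ω₁)=0.23244 + 0.30079j, Y(Ω₂)=-0.28699 - 0.16057j
  term(m=+2) = 0.02991 - 0.00911j   from Y*(Ω₁)=-0.10235 + 0.39267j, Y(Ω₂)=-0.04032 - 0.06567j
  term(m=+3) = -0.02834 - 0.05968j   from Y*(Ω₁)=-0.17641 + 0.07519j, Y(Ω₂)=0.01394 + 0.34423j
  term(m=+4) = 0.01387 - 0.00931j   from Y*(Ω₁)=-0.04122 - 0.02305j, Y(Ω₂)=-0.16005 + 0.31536j
Total Σ_m = -0.00911 - 0.00000j. Multiply by 1.396263: -0.01272 - 0.00000j. P_4(cos γ) = -0.012716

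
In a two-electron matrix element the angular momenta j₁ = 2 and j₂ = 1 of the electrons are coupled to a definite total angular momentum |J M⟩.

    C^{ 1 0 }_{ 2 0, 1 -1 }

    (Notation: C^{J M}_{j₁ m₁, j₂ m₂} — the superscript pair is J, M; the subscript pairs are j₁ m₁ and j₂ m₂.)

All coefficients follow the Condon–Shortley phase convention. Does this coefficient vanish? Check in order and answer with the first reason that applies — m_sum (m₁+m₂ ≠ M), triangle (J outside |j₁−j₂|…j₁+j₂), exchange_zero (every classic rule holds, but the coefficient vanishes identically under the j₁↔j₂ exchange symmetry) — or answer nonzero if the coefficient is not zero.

m-sum: m₁+m₂ = 0+(-1) = -1, M = 0  ✗ ⇒ coefficient is 0

m_sum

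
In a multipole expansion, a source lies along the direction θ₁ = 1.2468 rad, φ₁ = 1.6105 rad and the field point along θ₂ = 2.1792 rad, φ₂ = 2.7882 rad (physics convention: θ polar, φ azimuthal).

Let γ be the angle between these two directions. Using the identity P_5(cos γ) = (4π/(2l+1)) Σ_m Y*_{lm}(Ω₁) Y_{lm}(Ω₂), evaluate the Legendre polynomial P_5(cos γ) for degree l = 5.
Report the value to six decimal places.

Term-by-term m-sum for l=5 (normalisation 4π/11 = 1.142397):
  term(m=-5) = 0.05663 + 0.02359j   from Y*(Ω₁)=-0.07007 + 0.34834j, Y(Ω₂)=0.03365 - 0.16935j
  term(m=-4) = 0.00023 - 0.14351j   from Y*(Ω₁)=0.37259 + 0.05968j, Y(Ω₂)=-0.05955 - 0.37563j
  term(m=-3) = 0.00887 - 0.00366j   from Y*(Ω₁)=-0.00308 + 0.02570j, Y(Ω₂)=-0.18123 - 0.32352j
  term(m=-2) = 0.00310 + 0.00311j   from Y*(Ω₁)=0.33637 + 0.02677j, Y(Ω₂)=0.00990 + 0.00846j
  term(m=-1) = 0.00828 - 0.01996j   from Y*(Ω₁)=0.00245 - 0.06165j, Y(Ω₂)=0.32853 + 0.12119j
  term(m=+0) = 0.02435 + 0.00000j   from Y*(Ω₁)=0.31843 + 0.00000j, Y(Ω₂)=0.07648 + 0.00000j
  term(m=+1) = 0.00828 + 0.01996j   from Y*(Ω₁)=-0.00245 - 0.06165j, Y(Ω₂)=-0.32853 + 0.12119j
  term(m=+2) = 0.00310 - 0.00311j   from Y*(Ω₁)=0.33637 - 0.02677j, Y(Ω₂)=0.00990 - 0.00846j
  term(m=+3) = 0.00887 + 0.00366j   from Y*(Ω₁)=0.00308 + 0.02570j, Y(Ω₂)=0.18123 - 0.32352j
  term(m=+4) = 0.00023 + 0.14351j   from Y*(Ω₁)=0.37259 - 0.05968j, Y(Ω₂)=-0.05955 + 0.37563j
  term(m=+5) = 0.05663 - 0.02359j   from Y*(Ω₁)=0.07007 + 0.34834j, Y(Ω₂)=-0.03365 - 0.16935j
Accumulated sum 0.17858 - 0.00000j; after 4π/(2l+1) scaling, 0.20401 - 0.00000j ⇒ P_5 = 0.204012

0.204012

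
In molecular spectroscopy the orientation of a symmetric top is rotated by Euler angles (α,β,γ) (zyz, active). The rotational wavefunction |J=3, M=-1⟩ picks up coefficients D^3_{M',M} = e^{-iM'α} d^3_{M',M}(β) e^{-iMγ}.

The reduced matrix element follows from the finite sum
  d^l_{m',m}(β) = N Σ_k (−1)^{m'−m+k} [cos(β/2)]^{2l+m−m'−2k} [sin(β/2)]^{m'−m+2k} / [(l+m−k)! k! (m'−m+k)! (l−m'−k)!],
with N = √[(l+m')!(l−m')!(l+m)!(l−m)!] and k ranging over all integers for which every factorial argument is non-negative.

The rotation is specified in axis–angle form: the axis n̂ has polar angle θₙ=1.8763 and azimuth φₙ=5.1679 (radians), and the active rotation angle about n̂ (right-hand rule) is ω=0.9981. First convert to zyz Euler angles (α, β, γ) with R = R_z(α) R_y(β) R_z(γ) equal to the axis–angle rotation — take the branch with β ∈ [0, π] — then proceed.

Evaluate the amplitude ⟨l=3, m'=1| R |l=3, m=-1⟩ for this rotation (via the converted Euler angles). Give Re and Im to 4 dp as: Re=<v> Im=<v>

Re=0.3172 Im=-0.4090

Axis–angle → zyz. n̂ = (sinθₙcosφₙ, sinθₙsinφₙ, cosθₙ) = (+0.419551, -0.856453, -0.300774), ω = 0.9981.
R = I cosω + sinω [n̂]ₓ + (1−cosω) n̂n̂ᵀ gives
  R = [+0.622536, +0.088176, -0.777608; -0.417390, +0.877922, -0.234603; +0.661993, +0.470614, +0.583342]
β = atan2(√(R₁₃²+R₂₃²), R₃₃) = 0.947959; α = atan2(R₂₃, R₁₃) mod 2π = 3.434607; γ = atan2(R₃₂, −R₃₁) mod 2π = 2.523585
First d^3_{1,-1}(β=0.9480), then the phase factors e^{-i(1)α} and e^{-i(-1)γ}:
With c≡cos(β/2)=0.889759 and s≡sin(β/2)=0.456431, N=[24·2·2·24]^{1/2}=48.000000
k: max(0,(-1)−(1))=0 … min(3+(-1),3−(1))=2
  k=0: (−1)^2·48.0000/(8)·0.8898^4·0.4564^2 = +0.783412
  k=1: (−1)^3·48.0000/(6)·0.8898^2·0.4564^4 = -0.274874
  k=2: (−1)^4·48.0000/(48)·0.8898^0·0.4564^6 = +0.009042
d^3_{1,-1}(0.9480) = +0.783412 -0.274874 +0.009042 = +0.517580
Phases: e^{-i·(1)·3.4346}=-0.957378+0.288839i, e^{-i·(-1)·2.5236}=-0.815034+0.579413i ⇒ D=+0.317245-0.408956i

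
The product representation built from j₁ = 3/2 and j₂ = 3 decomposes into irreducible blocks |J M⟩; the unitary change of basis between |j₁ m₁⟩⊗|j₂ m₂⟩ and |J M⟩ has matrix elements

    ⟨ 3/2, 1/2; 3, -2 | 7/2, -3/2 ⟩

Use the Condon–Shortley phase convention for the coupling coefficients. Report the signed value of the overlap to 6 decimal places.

+0.654654

triangle: 1!*2!*5!/9! = 240/362880
(j±m)!: 2!*1!*1!*5!*2!*5! = 57600
prefactor² = (2J+1)*Δ*N² = 6400/21
  k=0: +1/(0!*1!*1!*1!*1!*4!) = 1/24
  k=1: −1/(1!*0!*0!*0!*2!*5!) = -1/240
Σ = 3/80  ⇒  CG² = 6400/21*(3/80)² = 3/7
CG = +√(3/7) = +0.654654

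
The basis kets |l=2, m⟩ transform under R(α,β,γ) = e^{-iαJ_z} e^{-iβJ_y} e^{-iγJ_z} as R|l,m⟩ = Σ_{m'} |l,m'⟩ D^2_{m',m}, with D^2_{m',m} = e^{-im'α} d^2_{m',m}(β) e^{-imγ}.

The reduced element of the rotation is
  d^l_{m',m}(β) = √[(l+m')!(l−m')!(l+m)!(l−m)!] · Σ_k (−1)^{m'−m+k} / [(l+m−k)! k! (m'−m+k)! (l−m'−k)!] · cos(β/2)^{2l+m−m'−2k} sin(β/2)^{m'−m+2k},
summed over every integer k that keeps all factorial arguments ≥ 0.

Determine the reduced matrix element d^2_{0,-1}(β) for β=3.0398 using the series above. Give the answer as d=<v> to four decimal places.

d^2_{0,-1}(β=3.0398) via the finite sum:
c=cos(3.039800/2)=0.050874, s=sin(3.039800/2)=0.998705; N=√[2·2·1·6]=4.898979
The bounds max(0,m−m')=0 and min(l+m,l−m')=1 give 2 terms
  k=0: (−1)^1·4.8990/(2)·0.0509^3·0.9987^1 = -0.000322
  k=1: (−1)^2·4.8990/(2)·0.0509^1·0.9987^3 = +0.124133
d^2_{0,-1}(3.0398) = -0.000322 +0.124133 = +0.123811

d=0.1238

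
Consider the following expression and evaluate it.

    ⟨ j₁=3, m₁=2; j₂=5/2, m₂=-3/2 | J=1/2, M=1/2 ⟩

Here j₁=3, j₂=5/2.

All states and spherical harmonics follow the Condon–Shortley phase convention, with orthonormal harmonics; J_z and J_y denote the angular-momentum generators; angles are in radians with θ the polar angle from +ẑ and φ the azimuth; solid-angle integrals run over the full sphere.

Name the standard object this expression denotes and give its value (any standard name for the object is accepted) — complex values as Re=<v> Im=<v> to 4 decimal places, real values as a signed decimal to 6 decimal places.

Clebsch–Gordan coefficient, −√(5/21) ≈ -0.487950

This is a Clebsch–Gordan (vector-coupling) coefficient.
j₁+j₂−J=5  J+j₁−j₂=1  J−j₁+j₂=0  j₁+j₂+J+1=7
(j₁±m₁, j₂±m₂, J±M) = (5,1,1,4,1,0)
P² = 960/7
sum k=1..1:
  [1] −1/24 = -1/24
S = -1/24
C² = P²·S² = 5/21 ; C = -0.487950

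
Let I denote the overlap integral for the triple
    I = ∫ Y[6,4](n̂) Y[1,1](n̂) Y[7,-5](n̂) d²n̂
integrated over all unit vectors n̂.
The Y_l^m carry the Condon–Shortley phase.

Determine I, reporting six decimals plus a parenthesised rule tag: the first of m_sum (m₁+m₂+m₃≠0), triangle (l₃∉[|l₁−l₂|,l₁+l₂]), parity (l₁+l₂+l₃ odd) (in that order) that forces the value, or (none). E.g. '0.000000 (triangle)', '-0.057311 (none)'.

Checks pass: Σm=0; 14 even; l₃=7∈[5,7].
(2·6+1)(2·1+1)(2·7+1) = 585
Δ: 0! 12! 2! / 15! → 1/1365
sum: t=0:+1/518400 = 1/518400
3j²(6 1 7; 0 0 0) = Δ·Π!·Σ² = 7/195  (sign -1)
sum: t=0:+1/14515200 = 1/14515200
3j²(6 1 7; 4 1 -5) = Δ·Π!·Σ² = 22/455  (sign +1)
combine: 4πI² = 585·7/195·22/455 = 66/65
take √, sign -1: I = -0.28425647
No selection rule forces the value: the integral is nonzero (none).

-0.284256 (none)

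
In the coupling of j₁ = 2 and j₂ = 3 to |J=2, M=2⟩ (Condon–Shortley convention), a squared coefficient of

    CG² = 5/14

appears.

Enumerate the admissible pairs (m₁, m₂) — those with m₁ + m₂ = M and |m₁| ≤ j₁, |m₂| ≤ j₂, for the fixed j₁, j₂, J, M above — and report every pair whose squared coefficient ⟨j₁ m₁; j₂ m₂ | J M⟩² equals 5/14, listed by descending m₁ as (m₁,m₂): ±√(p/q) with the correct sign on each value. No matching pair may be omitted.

(0,2): +√(5/14); (-1,3): −√(5/14)

Admissible pairs with m₁+m₂ = M = 2: (-1,3), (0,2), (1,1), (2,0)
  (m₁,m₂)=(2,0): CG² = 1/14, CG = +√(1/14)
  (m₁,m₂)=(1,1): CG² = 3/14, CG = −√(3/14)
  (m₁,m₂)=(0,2): CG² = 5/14, CG = +√(5/14)   ← matches the target
  (m₁,m₂)=(-1,3): CG² = 5/14, CG = −√(5/14)   ← matches the target
Pairs with CG² = 5/14: (0,2): +√(5/14); (-1,3): −√(5/14)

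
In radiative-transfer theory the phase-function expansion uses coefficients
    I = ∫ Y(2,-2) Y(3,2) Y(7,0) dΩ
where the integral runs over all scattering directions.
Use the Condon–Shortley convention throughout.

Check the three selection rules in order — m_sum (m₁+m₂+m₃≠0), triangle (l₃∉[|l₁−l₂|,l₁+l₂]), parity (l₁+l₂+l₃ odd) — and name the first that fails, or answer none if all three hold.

triangle

Σmᵢ = 0  ✓
l₃∈[|l₁−l₂|,l₁+l₂]=[1,5] required, l₃=7 fails  ✗
Σlᵢ = 12 ⇒ even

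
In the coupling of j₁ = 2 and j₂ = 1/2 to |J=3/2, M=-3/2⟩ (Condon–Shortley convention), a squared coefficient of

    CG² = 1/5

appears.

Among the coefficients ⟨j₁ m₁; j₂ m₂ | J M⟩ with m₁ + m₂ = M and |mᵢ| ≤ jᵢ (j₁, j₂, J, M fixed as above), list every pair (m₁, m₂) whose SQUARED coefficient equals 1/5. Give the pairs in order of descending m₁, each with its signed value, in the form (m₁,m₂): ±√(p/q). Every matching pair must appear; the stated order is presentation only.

(-1,-1/2): +√(1/5)

Admissible pairs with m₁+m₂ = M = -3/2: (-2,1/2), (-1,-1/2)
  (m₁,m₂)=(-1,-1/2): CG² = 1/5, CG = +√(1/5)   ← matches the target
  (m₁,m₂)=(-2,1/2): CG² = 4/5, CG = −√(4/5)
Pairs with CG² = 1/5: (-1,-1/2): +√(1/5)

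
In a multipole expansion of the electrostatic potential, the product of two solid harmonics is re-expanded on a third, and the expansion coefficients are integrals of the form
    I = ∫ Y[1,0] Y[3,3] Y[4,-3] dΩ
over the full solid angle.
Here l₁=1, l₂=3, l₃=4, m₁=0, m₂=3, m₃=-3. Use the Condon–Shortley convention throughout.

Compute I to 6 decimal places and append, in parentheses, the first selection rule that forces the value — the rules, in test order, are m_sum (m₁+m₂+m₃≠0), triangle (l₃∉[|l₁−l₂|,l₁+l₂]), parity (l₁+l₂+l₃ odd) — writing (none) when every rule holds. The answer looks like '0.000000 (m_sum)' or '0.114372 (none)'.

-0.162868 (none)

m-sum 0 ✓  L=8 even ✓  2≤4≤4 ✓
Π(2lᵢ+1) = 3×7×9 = 189
triangle coeff Δ(1,3,4) = 1/252
Σ_t [0,0]: t=0:+1/36 = 1/36
(3j)²=4/63 [(1 3 4; 0 0 0)], sign=+1
Σ_t [0,0]: t=0:+1/720 = 1/720
(3j)²=1/36 [(1 3 4; 0 3 -3)], sign=-1
⇒ 4πI² = 1/3
I = (-1)√(1/3/(4π)) = -0.16286750
No selection rule forces the value: the integral is nonzero (none).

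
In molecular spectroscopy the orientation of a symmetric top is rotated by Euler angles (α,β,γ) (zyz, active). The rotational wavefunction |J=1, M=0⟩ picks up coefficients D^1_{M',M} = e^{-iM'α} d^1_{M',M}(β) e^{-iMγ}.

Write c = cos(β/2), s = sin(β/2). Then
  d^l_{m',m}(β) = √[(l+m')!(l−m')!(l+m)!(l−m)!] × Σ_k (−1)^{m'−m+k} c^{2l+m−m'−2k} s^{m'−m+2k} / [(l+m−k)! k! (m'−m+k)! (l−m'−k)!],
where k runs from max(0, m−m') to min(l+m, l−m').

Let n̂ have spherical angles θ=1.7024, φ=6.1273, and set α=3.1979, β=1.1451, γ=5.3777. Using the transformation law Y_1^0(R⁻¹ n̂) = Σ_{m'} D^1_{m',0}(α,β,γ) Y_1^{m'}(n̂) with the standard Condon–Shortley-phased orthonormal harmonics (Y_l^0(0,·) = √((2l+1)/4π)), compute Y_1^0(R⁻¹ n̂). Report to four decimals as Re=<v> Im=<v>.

Need the full column D^1_{m',0} for m'=−1..1 at α=3.1979, β=1.1451, γ=5.3777.
cos(β/2)=0.840522, sin(β/2)=0.541777
d^1_{-1,0}: single k=1 term ⇒ +0.643998;  D = -0.642978-0.036243i
d^1_{0,0}: k∈[0..1] ⇒ +0.706478 -0.293522 = +0.412955;  D = +0.412955+0.000000i
d^1_{1,0}: single k=0 term ⇒ -0.643998;  D = +0.642978-0.036243i
Y_1^{m'}(θ=1.7024,φ=6.1273) and Σ D·Y over m':
  (-0.6430-0.0362i)·(+0.3384+0.0532i)  (+0.4130+0.0000i)·(-0.0641+0.0000i)  (+0.6430-0.0362i)·(-0.3384+0.0532i)
Y_1^0(R⁻¹ n̂) = -0.457730+0.000000i

Re=-0.4577 Im=0.0000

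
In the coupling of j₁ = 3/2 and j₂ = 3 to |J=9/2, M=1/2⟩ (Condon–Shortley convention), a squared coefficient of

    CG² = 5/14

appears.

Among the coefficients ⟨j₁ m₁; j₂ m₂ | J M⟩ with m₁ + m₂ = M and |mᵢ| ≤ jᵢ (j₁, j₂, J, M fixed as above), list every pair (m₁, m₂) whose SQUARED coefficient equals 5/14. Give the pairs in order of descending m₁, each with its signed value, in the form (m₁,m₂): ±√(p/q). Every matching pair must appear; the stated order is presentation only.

Admissible pairs with m₁+m₂ = M = 1/2: (-3/2,2), (-1/2,1), (1/2,0), (3/2,-1)
  (m₁,m₂)=(3/2,-1): CG² = 5/42, CG = +√(5/42)
  (m₁,m₂)=(1/2,0): CG² = 10/21, CG = +√(10/21)
  (m₁,m₂)=(-1/2,1): CG² = 5/14, CG = +√(5/14)   ← matches the target
  (m₁,m₂)=(-3/2,2): CG² = 1/21, CG = +√(1/21)
Pairs with CG² = 5/14: (-1/2,1): +√(5/14)

(-1/2,1): +√(5/14)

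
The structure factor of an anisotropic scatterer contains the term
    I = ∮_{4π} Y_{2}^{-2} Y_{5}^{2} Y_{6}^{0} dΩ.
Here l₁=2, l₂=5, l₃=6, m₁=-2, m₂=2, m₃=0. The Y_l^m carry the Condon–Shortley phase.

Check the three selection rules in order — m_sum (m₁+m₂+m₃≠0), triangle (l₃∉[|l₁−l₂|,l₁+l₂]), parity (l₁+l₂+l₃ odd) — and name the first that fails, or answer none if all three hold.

azimuthal sum: -2 + 2 + 0 = 0  ✓
3 ≤ 6 ≤ 7 (triangle on l)  ✓
L = 2 + 5 + 6 = 13 (odd)  ✗

parity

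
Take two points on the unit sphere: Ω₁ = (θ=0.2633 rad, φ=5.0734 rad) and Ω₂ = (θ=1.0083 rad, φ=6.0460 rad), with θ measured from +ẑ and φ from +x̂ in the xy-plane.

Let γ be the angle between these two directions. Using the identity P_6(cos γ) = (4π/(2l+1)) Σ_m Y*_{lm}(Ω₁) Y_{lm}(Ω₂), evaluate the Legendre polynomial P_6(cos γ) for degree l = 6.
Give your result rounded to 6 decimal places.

0.067829

Term-by-term m-sum for l=6 (normalisation 4π/13 = 0.966644):
  m=-6: (+0.000084-0.000124i) × (+0.026048+0.175091i) = +0.000024+0.000012i  (running Σ = +0.000024+0.000012i)
  m=-5: (+0.001877+0.000448i) × (+0.145140+0.358307i) = +0.000112+0.000738i  (running Σ = +0.000136+0.000749i)
  m=-4: (+0.001915+0.015030i) × (+0.226597+0.316028i) = -0.004316+0.004011i  (running Σ = -0.004180+0.004760i)
  m=-3: (-0.071064+0.037701i) × (+0.020464+0.017645i) = -0.002119-0.000482i  (running Σ = -0.006299+0.004278i)
  m=-2: (-0.213587-0.188096i) × (-0.300637-0.154370i) = +0.035176+0.089520i  (running Σ = +0.028876+0.093798i)
  m=-1: (+0.208908-0.553315i) × (-0.155893-0.037685i) = -0.053419+0.078385i  (running Σ = -0.024542+0.172183i)
  m=0: (+0.399371-0.000000i) × (+0.298606+0.000000i) = +0.119255+0.000000i  (running Σ = +0.094712+0.172183i)
  m=1: (-0.208908-0.553315i) × (+0.155893-0.037685i) = -0.053419-0.078385i  (running Σ = +0.041293+0.093798i)
  m=2: (-0.213587+0.188096i) × (-0.300637+0.154370i) = +0.035176-0.089520i  (running Σ = +0.076469+0.004278i)
  m=3: (+0.071064+0.037701i) × (-0.020464+0.017645i) = -0.002119+0.000482i  (running Σ = +0.074350+0.004760i)
  m=4: (+0.001915-0.015030i) × (+0.226597-0.316028i) = -0.004316-0.004011i  (running Σ = +0.070034+0.000749i)
  m=5: (-0.001877+0.000448i) × (-0.145140+0.358307i) = +0.000112-0.000738i  (running Σ = +0.070146+0.000012i)
  m=6: (+0.000084+0.000124i) × (+0.026048-0.175091i) = +0.000024-0.000012i  (running Σ = +0.070170+0.000000i)
Total Σ_m = +0.070170+0.000000i. Multiply by 0.966644: +0.067829+0.000000i. P_6(cos γ) = 0.067829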